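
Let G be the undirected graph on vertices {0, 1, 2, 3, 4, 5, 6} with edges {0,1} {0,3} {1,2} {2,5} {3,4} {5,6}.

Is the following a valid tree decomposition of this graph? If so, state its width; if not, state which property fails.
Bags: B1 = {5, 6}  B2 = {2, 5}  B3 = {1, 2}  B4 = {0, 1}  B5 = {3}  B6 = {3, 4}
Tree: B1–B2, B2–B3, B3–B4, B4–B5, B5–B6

No — edge (0,3) lies in no bag.

A tree decomposition must satisfy three properties: every vertex lies in some bag; for every edge, both endpoints lie together in some bag; and for every vertex, the bags containing it form a connected subtree. Here edge (0,3) lies in no bag, so the decomposition is invalid.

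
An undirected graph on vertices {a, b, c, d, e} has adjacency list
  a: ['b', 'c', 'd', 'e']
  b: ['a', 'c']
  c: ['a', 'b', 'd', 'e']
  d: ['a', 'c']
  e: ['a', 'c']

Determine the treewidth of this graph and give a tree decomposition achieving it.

Each bag holds 3 vertices, so the decomposition has width 2, which upper-bounds the treewidth. Conversely, {a, c, d} is a clique of size 3, and the vertices of any clique must share a bag in every tree decomposition; so some bag has ≥ 3 vertices and tw(G) ≥ 2. The upper and lower bounds meet at 2, so that is the treewidth.

Treewidth 2.
One such decomposition:
Bags: B1 = {a, c, e}  B2 = {a, b, c}  B3 = {a, c, d}
Tree: B1–B2, B2–B3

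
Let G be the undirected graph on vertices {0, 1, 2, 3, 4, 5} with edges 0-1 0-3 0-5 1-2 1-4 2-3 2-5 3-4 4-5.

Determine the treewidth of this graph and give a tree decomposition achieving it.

Treewidth 3.
One optimal decomposition is:
Bags: B1 = {1, 2, 3, 5}  B2 = {1, 3, 4, 5}  B3 = {0, 1, 3, 5}
Tree: B1–B2, B2–B3

Every bag has size at most 4, so the width is 4 − 1 = 3 and tw(G) ≤ 3. For the lower bound: the 4 vertex sets {1,2}, {4,5}, {3}, {0} are disjoint, each induces a connected subgraph, and every pair is joined by at least one edge of G. Contracting each set to a single vertex therefore yields K_{4} as a minor, and since treewidth is minor-monotone, tw(G) ≥ tw(K_{4}) = 3. The upper and lower bounds meet at 3, so that is the treewidth.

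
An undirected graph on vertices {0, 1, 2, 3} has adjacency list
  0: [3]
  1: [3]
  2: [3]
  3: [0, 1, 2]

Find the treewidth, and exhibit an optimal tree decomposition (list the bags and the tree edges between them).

Treewidth 1.
Bags: B1 = {1, 3}  B2 = {2, 3}  B3 = {0, 3}
Tree: B1–B2, B1–B3

Every bag has size at most 2, so the width is 2 − 1 = 1 and tw(G) ≤ 1. Any graph with an edge has treewidth ≥ 1, and G has the edge 1–3. The upper and lower bounds meet at 1, so that is the treewidth.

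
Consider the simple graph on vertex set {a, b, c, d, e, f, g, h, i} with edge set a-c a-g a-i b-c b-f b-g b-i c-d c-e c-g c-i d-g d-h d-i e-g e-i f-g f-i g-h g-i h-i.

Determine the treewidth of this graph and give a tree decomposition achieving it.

Treewidth 3.
One optimal decomposition is:
Bags: B1 = {c, d, g, i}  B2 = {a, c, g, i}  B3 = {b, c, g, i}  B4 = {c, e, g, i}  B5 = {d, g, h, i}  B6 = {b, f, g, i}
Tree: B1–B2, B1–B3, B3–B4, B1–B5, B3–B6

The largest bag has 4 vertices, giving width 3; this decomposition certifies tw(G) ≤ 3. On the other hand G contains the 4-clique {d, g, h, i}. A clique must lie in a single bag of any decomposition, so no decomposition can have width below 3. The upper and lower bounds meet at 3, so that is the treewidth.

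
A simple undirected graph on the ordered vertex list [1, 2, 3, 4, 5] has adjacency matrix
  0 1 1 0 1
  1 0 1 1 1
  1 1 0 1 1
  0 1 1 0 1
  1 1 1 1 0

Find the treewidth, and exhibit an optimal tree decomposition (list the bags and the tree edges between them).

Each bag holds 4 vertices, so the decomposition has width 3, which upper-bounds the treewidth. On the other hand G contains the 4-clique {1, 2, 3, 5}. A clique must lie in a single bag of any decomposition, so no decomposition can have width below 3. The upper and lower bounds meet at 3, so that is the treewidth.

Treewidth 3.
One such decomposition:
Bags: B1 = {2, 3, 4, 5}  B2 = {1, 2, 3, 5}
Tree: B1–B2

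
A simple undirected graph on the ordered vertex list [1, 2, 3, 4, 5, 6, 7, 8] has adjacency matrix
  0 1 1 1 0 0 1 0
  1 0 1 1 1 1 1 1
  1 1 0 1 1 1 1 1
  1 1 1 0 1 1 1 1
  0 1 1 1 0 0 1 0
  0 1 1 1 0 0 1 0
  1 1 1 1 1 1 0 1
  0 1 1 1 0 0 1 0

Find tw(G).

4

A width-4 tree decomposition is:
Bags: B1 = {2, 3, 4, 6, 7}  B2 = {2, 3, 4, 5, 7}  B3 = {1, 2, 3, 4, 7}  B4 = {2, 3, 4, 7, 8}
Tree: B1–B2, B1–B3, B2–B4
Every bag has size at most 5, so the width is 5 − 1 = 4 and tw(G) ≤ 4. For the lower bound, the 5 vertices {2, 3, 4, 7, 8} are pairwise adjacent, and any tree decomposition puts a clique entirely inside one bag — forcing width ≥ 4. Hence tw(G) = 4 exactly.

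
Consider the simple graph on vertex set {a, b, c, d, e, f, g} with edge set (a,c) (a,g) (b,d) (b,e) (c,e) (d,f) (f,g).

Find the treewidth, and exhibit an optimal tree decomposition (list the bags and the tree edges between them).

The largest bag has 3 vertices, giving width 2; this decomposition certifies tw(G) ≤ 2. The edges e–b–d–f–g–a–c–e form a cycle, so G is not a tree and its treewidth is at least 2. The upper and lower bounds meet at 2, so that is the treewidth.

Treewidth 2.
Bags: B1 = {b, d, e}  B2 = {d, e, f}  B3 = {e, f, g}  B4 = {a, e, g}  B5 = {a, c, e}
Tree: B1–B2, B2–B3, B3–B4, B4–B5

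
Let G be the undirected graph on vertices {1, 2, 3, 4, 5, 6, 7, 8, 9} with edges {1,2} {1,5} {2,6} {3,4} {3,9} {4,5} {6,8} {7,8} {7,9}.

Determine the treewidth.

2

A width-2 tree decomposition is:
Bags: B1 = {3, 7, 9}  B2 = {3, 4, 7}  B3 = {4, 5, 7}  B4 = {1, 5, 7}  B5 = {1, 2, 7}  B6 = {2, 6, 7}  B7 = {6, 7, 8}
Tree: B1–B2, B2–B3, B3–B4, B4–B5, B5–B6, B6–B7
Every bag has size at most 3, so the width is 3 − 1 = 2 and tw(G) ≤ 2. For the lower bound, G contains the cycle 7–9–3–4–5–1–2–6–8–7, so G is not a forest; only forests have treewidth ≤ 1, hence tw(G) ≥ 2. Hence tw(G) = 2 exactly.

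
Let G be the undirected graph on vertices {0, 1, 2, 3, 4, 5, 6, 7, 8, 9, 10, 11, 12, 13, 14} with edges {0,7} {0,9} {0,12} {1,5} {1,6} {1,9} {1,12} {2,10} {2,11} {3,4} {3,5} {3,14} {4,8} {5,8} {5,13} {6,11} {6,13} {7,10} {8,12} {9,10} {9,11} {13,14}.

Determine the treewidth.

A width-3 tree decomposition is:
Bags: B1 = {0, 2, 7, 10}  B2 = {0, 2, 9, 10}  B3 = {0, 2, 9, 11}  B4 = {0, 9, 11, 12}  B5 = {1, 9, 11, 12}  B6 = {1, 6, 11, 12}  B7 = {1, 6, 8, 12}  B8 = {1, 5, 6, 8}  B9 = {5, 6, 8, 13}  B10 = {4, 5, 8, 13}  B11 = {3, 4, 5, 13}  B12 = {3, 4, 13, 14}
Tree: B1–B2, B2–B3, B3–B4, B4–B5, B5–B6, B6–B7, B7–B8, B8–B9, B9–B10, B10–B11, B11–B12
Each bag holds 4 vertices, so the decomposition has width 3, which upper-bounds the treewidth. For the lower bound: the 4 vertex sets {2,7,10}, {0}, {9}, {1,6,11,12} are disjoint, each induces a connected subgraph, and every pair is joined by at least one edge of G. Contracting each set to a single vertex therefore yields K_{4} as a minor, and since treewidth is minor-monotone, tw(G) ≥ tw(K_{4}) = 3. Hence tw(G) = 3 exactly.

3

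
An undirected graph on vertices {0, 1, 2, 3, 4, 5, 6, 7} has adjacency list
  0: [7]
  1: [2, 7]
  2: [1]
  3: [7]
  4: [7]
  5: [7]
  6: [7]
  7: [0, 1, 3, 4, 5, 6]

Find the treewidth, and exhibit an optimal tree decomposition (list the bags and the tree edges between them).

The largest bag has 2 vertices, giving width 1; this decomposition certifies tw(G) ≤ 1. Since G has at least one edge (e.g. 0–7), it is not an edgeless graph, so tw(G) ≥ 1. Therefore the treewidth is 1.

Treewidth 1.
One such decomposition:
Bags: B1 = {0, 7}  B2 = {1, 7}  B3 = {1, 2}  B4 = {6, 7}  B5 = {5, 7}  B6 = {4, 7}  B7 = {3, 7}
Tree: B1–B2, B2–B3, B1–B4, B1–B5, B4–B6, B2–B7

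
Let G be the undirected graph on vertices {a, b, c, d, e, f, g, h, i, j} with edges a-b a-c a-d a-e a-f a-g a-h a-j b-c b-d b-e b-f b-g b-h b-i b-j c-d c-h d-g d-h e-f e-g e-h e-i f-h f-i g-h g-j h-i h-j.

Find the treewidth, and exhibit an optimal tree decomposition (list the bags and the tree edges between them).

Treewidth 4.
Bags: B1 = {a, b, c, d, h}  B2 = {a, b, d, g, h}  B3 = {a, b, g, h, j}  B4 = {a, b, e, g, h}  B5 = {a, b, e, f, h}  B6 = {b, e, f, h, i}
Tree: B1–B2, B2–B3, B2–B4, B4–B5, B5–B6

The largest bag has 5 vertices, giving width 4; this decomposition certifies tw(G) ≤ 4. Conversely, {a, b, d, g, h} is a clique of size 5, and the vertices of any clique must share a bag in every tree decomposition; so some bag has ≥ 5 vertices and tw(G) ≥ 4. Combining the bounds, tw(G) = 4.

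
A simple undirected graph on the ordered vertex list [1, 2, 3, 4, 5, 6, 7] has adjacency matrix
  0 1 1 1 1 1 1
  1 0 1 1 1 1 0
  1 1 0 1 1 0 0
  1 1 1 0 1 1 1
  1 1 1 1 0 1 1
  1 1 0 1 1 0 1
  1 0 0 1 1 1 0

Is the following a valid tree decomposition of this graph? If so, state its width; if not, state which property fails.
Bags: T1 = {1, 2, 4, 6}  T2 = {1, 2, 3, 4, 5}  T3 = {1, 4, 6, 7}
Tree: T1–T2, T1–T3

A tree decomposition must satisfy three properties: every vertex lies in some bag; for every edge, both endpoints lie together in some bag; and for every vertex, the bags containing it form a connected subtree. Here edge (5,6) lies in no bag, so the decomposition is invalid.

No — edge (5,6) lies in no bag.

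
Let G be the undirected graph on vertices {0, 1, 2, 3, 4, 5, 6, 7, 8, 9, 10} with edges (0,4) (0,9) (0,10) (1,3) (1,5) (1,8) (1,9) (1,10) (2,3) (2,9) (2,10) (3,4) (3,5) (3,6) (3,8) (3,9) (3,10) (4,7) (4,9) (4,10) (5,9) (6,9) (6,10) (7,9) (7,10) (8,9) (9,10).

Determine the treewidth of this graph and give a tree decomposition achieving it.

Treewidth 3.
One such decomposition:
Bags: B1 = {3, 4, 9, 10}  B2 = {1, 3, 9, 10}  B3 = {4, 7, 9, 10}  B4 = {0, 4, 9, 10}  B5 = {1, 3, 5, 9}  B6 = {2, 3, 9, 10}  B7 = {1, 3, 8, 9}  B8 = {3, 6, 9, 10}
Tree: B1–B2, B1–B3, B1–B4, B2–B5, B2–B6, B5–B7, B6–B8

Each bag holds 4 vertices, so the decomposition has width 3, which upper-bounds the treewidth. Conversely, {0, 4, 9, 10} is a clique of size 4, and the vertices of any clique must share a bag in every tree decomposition; so some bag has ≥ 4 vertices and tw(G) ≥ 3. The upper and lower bounds meet at 3, so that is the treewidth.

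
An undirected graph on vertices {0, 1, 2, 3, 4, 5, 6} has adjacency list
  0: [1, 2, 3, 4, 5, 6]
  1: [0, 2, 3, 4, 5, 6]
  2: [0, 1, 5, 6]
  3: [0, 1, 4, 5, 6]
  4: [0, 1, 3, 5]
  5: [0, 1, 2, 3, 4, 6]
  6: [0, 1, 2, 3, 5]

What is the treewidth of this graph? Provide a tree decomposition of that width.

Treewidth 4.
One optimal decomposition is:
Bags: B1 = {0, 1, 2, 5, 6}  B2 = {0, 1, 3, 5, 6}  B3 = {0, 1, 3, 4, 5}
Tree: B1–B2, B2–B3

Every bag has size at most 5, so the width is 5 − 1 = 4 and tw(G) ≤ 4. Conversely, {0, 1, 2, 5, 6} is a clique of size 5, and the vertices of any clique must share a bag in every tree decomposition; so some bag has ≥ 5 vertices and tw(G) ≥ 4. The upper and lower bounds meet at 4, so that is the treewidth.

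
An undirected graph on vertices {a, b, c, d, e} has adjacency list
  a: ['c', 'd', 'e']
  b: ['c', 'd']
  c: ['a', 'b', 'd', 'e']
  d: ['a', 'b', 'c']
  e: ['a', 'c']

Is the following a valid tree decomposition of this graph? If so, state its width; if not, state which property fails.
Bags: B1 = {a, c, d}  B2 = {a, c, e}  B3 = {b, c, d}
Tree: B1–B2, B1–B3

Every vertex of G appears in some bag (union = {a, b, c, d, e}); every edge is covered by a bag; and for each vertex v the set of bags containing v is connected in the bag tree. The decomposition is therefore valid. The largest bag has 3 vertices, so the width is 2.

Yes; width 2.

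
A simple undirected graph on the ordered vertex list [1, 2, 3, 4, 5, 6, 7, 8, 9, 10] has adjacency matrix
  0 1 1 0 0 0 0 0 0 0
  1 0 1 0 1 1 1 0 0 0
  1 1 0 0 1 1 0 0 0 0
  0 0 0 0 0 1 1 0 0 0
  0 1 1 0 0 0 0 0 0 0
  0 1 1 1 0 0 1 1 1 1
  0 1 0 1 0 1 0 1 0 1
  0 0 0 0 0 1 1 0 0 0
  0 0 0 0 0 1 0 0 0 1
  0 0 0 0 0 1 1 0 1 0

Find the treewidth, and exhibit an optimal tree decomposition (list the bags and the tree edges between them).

Treewidth 2.
Bags: B1 = {2, 3, 6}  B2 = {2, 6, 7}  B3 = {4, 6, 7}  B4 = {6, 7, 8}  B5 = {1, 2, 3}  B6 = {2, 3, 5}  B7 = {6, 7, 10}  B8 = {6, 9, 10}
Tree: B1–B2, B2–B3, B3–B4, B1–B5, B1–B6, B2–B7, B7–B8

The largest bag has 3 vertices, giving width 2; this decomposition certifies tw(G) ≤ 2. On the other hand G contains the 3-clique {1, 2, 3}. A clique must lie in a single bag of any decomposition, so no decomposition can have width below 2. Hence tw(G) = 2 exactly.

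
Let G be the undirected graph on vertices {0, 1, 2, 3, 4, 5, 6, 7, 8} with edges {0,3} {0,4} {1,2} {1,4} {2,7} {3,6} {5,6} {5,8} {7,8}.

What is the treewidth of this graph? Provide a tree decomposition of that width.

Treewidth 2.
One optimal decomposition is:
Bags: B1 = {1, 2, 7}  B2 = {1, 7, 8}  B3 = {1, 5, 8}  B4 = {1, 5, 6}  B5 = {1, 3, 6}  B6 = {0, 1, 3}  B7 = {0, 1, 4}
Tree: B1–B2, B2–B3, B3–B4, B4–B5, B5–B6, B6–B7

Each bag holds 3 vertices, so the decomposition has width 2, which upper-bounds the treewidth. Since 1–2–7–8–5–6–3–0–4–1 is a cycle in G, G is not acyclic. Forests are exactly the graphs of treewidth ≤ 1, so tw(G) ≥ 2. Combining the bounds, tw(G) = 2.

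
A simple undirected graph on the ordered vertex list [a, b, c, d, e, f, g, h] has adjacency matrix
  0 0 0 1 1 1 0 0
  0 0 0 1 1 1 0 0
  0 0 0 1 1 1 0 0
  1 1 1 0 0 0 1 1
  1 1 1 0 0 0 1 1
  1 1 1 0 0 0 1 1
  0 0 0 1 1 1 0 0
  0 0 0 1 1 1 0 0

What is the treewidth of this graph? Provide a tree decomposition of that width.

Treewidth 3.
One such decomposition:
Bags: B1 = {a, d, e, f}  B2 = {d, e, f, g}  B3 = {b, d, e, f}  B4 = {d, e, f, h}  B5 = {c, d, e, f}
Tree: B1–B2, B2–B3, B3–B4, B4–B5

Each bag holds 4 vertices, so the decomposition has width 3, which upper-bounds the treewidth. For the lower bound: the 4 vertex sets {a,e}, {f,g}, {d}, {b} are disjoint, each induces a connected subgraph, and every pair is joined by at least one edge of G. Contracting each set to a single vertex therefore yields K_{4} as a minor, and since treewidth is minor-monotone, tw(G) ≥ tw(K_{4}) = 3. Hence tw(G) = 3 exactly.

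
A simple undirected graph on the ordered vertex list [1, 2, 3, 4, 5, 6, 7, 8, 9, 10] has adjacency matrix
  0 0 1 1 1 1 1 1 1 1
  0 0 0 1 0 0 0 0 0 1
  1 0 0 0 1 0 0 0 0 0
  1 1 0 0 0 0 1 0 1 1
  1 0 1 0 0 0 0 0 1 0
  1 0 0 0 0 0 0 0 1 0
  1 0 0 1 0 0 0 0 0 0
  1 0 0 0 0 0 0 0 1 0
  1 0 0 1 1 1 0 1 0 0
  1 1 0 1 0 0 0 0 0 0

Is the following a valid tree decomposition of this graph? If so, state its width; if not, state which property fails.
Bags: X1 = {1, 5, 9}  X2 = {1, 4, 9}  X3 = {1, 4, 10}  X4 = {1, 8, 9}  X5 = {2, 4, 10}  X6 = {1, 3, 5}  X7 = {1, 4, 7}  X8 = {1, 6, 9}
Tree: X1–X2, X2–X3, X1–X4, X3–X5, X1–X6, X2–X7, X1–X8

Yes; width 2.

Every vertex of G appears in some bag (union = {1, 2, 3, 4, 5, 6, 7, 8, 9, 10}); every edge is covered by a bag; and for each vertex v the set of bags containing v is connected in the bag tree. The decomposition is therefore valid. The largest bag has 3 vertices, so the width is 2.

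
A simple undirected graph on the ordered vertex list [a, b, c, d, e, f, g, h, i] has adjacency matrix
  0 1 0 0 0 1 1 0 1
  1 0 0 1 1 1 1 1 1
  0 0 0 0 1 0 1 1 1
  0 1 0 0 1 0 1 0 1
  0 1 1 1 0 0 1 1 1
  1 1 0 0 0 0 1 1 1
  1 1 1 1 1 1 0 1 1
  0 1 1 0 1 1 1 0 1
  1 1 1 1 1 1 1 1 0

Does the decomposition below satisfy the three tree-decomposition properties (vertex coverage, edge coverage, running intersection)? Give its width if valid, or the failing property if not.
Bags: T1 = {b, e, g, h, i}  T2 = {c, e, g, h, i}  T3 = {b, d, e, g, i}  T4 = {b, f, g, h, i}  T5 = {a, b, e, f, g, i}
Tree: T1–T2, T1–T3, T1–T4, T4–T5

No — bags containing vertex e are not connected in the tree.

A tree decomposition must satisfy three properties: every vertex lies in some bag; for every edge, both endpoints lie together in some bag; and for every vertex, the bags containing it form a connected subtree. Here bags containing vertex e are not connected in the tree, so the decomposition is invalid.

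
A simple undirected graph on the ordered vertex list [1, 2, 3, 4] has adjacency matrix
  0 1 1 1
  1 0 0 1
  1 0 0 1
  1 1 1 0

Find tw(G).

A width-2 tree decomposition is:
Bags: B1 = {1, 2, 4}  B2 = {1, 3, 4}
Tree: B1–B2
Every bag has size at most 3, so the width is 3 − 1 = 2 and tw(G) ≤ 2. Conversely, {1, 2, 4} is a clique of size 3, and the vertices of any clique must share a bag in every tree decomposition; so some bag has ≥ 3 vertices and tw(G) ≥ 2. The upper and lower bounds meet at 2, so that is the treewidth.

2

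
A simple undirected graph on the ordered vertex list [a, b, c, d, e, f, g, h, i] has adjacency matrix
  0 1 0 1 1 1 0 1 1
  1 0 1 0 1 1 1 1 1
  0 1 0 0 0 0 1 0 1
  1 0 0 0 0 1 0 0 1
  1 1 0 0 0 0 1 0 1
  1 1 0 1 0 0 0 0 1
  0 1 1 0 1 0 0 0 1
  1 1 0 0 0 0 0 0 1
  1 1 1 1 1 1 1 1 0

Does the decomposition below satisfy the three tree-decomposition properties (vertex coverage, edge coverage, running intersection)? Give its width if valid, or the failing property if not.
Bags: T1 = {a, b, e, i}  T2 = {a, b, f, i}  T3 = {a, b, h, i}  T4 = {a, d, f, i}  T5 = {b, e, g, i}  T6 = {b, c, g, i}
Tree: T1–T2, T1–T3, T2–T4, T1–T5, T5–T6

Yes; width 3.

Every vertex of G appears in some bag (union = {a, b, c, d, e, f, g, h, i}); every edge is covered by a bag; and for each vertex v the set of bags containing v is connected in the bag tree. The decomposition is therefore valid. The largest bag has 4 vertices, so the width is 3.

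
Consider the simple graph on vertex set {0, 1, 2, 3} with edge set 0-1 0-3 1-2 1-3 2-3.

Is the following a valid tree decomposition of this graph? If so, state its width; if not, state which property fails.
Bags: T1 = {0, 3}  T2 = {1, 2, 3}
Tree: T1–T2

No — edge (1,0) lies in no bag.

A tree decomposition must satisfy three properties: every vertex lies in some bag; for every edge, both endpoints lie together in some bag; and for every vertex, the bags containing it form a connected subtree. Here edge (1,0) lies in no bag, so the decomposition is invalid.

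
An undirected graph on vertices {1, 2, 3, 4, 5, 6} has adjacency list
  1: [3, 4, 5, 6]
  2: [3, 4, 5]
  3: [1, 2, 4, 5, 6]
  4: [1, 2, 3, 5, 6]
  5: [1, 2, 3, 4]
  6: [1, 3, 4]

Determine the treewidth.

A width-3 tree decomposition is:
Bags: B1 = {2, 3, 4, 5}  B2 = {1, 3, 4, 5}  B3 = {1, 3, 4, 6}
Tree: B1–B2, B2–B3
Each bag holds 4 vertices, so the decomposition has width 3, which upper-bounds the treewidth. Conversely, {1, 3, 4, 5} is a clique of size 4, and the vertices of any clique must share a bag in every tree decomposition; so some bag has ≥ 4 vertices and tw(G) ≥ 3. Therefore the treewidth is 3.

3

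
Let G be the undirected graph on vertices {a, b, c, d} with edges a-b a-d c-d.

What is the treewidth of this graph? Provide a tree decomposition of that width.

Each bag holds 2 vertices, so the decomposition has width 1, which upper-bounds the treewidth. Since G has at least one edge (e.g. b–a), it is not an edgeless graph, so tw(G) ≥ 1. The upper and lower bounds meet at 1, so that is the treewidth.

Treewidth 1.
One optimal decomposition is:
Bags: B1 = {a, b}  B2 = {a, d}  B3 = {c, d}
Tree: B1–B2, B2–B3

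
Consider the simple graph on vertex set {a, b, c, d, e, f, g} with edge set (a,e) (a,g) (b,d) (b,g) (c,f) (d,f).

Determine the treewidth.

A width-1 tree decomposition is:
Bags: B1 = {c, f}  B2 = {d, f}  B3 = {b, d}  B4 = {b, g}  B5 = {a, g}  B6 = {a, e}
Tree: B1–B2, B2–B3, B3–B4, B4–B5, B5–B6
Each bag holds 2 vertices, so the decomposition has width 1, which upper-bounds the treewidth. Any graph with an edge has treewidth ≥ 1, and G has the edge c–f. Combining the bounds, tw(G) = 1.

1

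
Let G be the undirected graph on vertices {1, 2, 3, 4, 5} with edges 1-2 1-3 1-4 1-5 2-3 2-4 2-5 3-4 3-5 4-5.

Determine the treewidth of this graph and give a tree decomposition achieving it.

Treewidth 4.
One optimal decomposition is:
Bags: B1 = {1, 2, 3, 4, 5}
Tree: (single bag)

A single bag containing all 5 vertices is trivially a valid decomposition of width 4. For the lower bound, the 5 vertices {1, 2, 3, 4, 5} are pairwise adjacent, and any tree decomposition puts a clique entirely inside one bag — forcing width ≥ 4. Combining the bounds, tw(G) = 4.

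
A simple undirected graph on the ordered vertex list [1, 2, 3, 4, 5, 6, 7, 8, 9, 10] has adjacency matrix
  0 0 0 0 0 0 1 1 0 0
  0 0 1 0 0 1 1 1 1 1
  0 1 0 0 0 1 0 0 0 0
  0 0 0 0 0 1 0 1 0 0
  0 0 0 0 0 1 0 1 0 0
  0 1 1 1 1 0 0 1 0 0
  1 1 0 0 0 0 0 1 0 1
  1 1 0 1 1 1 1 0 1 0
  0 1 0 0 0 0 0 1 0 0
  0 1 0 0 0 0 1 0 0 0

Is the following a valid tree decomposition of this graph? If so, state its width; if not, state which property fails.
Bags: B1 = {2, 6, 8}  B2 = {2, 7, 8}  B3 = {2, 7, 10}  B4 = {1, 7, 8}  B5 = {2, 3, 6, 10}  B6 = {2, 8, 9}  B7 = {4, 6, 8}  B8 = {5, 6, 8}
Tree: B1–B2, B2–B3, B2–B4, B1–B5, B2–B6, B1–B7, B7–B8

A tree decomposition must satisfy three properties: every vertex lies in some bag; for every edge, both endpoints lie together in some bag; and for every vertex, the bags containing it form a connected subtree. Here bags containing vertex 10 are not connected in the tree, so the decomposition is invalid.

No — bags containing vertex 10 are not connected in the tree.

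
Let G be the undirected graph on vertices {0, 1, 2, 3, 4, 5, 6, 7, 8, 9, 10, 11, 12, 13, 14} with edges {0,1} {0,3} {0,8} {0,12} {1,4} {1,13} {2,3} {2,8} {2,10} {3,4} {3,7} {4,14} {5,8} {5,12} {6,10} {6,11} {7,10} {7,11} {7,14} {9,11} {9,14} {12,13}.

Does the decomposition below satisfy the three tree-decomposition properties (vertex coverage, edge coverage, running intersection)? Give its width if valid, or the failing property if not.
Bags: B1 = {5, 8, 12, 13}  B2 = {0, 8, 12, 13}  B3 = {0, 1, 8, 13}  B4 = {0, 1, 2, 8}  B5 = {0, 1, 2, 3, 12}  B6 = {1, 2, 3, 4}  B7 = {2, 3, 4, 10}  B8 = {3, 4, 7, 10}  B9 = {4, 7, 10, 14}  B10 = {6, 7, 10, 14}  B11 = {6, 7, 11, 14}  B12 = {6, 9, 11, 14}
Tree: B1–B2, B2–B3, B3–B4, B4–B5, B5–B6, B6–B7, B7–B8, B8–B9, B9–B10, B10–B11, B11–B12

A tree decomposition must satisfy three properties: every vertex lies in some bag; for every edge, both endpoints lie together in some bag; and for every vertex, the bags containing it form a connected subtree. Here bags containing vertex 12 are not connected in the tree, so the decomposition is invalid.

No — bags containing vertex 12 are not connected in the tree.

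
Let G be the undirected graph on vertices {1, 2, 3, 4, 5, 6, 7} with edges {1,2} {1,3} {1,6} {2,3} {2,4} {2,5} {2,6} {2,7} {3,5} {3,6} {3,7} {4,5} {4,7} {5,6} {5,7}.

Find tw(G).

3

A width-3 tree decomposition is:
Bags: B1 = {2, 3, 5, 6}  B2 = {1, 2, 3, 6}  B3 = {2, 3, 5, 7}  B4 = {2, 4, 5, 7}
Tree: B1–B2, B1–B3, B3–B4
The largest bag has 4 vertices, giving width 3; this decomposition certifies tw(G) ≤ 3. Conversely, {1, 2, 3, 6} is a clique of size 4, and the vertices of any clique must share a bag in every tree decomposition; so some bag has ≥ 4 vertices and tw(G) ≥ 3. Combining the bounds, tw(G) = 3.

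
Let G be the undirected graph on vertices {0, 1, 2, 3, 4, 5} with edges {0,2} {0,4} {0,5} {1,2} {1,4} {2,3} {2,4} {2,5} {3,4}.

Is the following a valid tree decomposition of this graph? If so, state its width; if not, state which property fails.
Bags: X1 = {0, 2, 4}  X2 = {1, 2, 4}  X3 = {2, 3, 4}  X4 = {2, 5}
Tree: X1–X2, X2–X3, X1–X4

No — edge (0,5) lies in no bag.

A tree decomposition must satisfy three properties: every vertex lies in some bag; for every edge, both endpoints lie together in some bag; and for every vertex, the bags containing it form a connected subtree. Here edge (0,5) lies in no bag, so the decomposition is invalid.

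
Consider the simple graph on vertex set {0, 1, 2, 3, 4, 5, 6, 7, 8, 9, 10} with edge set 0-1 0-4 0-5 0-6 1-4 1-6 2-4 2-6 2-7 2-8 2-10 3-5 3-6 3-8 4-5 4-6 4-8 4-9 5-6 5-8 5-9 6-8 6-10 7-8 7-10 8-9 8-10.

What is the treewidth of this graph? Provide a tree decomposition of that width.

The largest bag has 4 vertices, giving width 3; this decomposition certifies tw(G) ≤ 3. On the other hand G contains the 4-clique {4, 5, 8, 9}. A clique must lie in a single bag of any decomposition, so no decomposition can have width below 3. The upper and lower bounds meet at 3, so that is the treewidth.

Treewidth 3.
One optimal decomposition is:
Bags: B1 = {4, 5, 6, 8}  B2 = {0, 4, 5, 6}  B3 = {4, 5, 8, 9}  B4 = {2, 4, 6, 8}  B5 = {3, 5, 6, 8}  B6 = {0, 1, 4, 6}  B7 = {2, 6, 8, 10}  B8 = {2, 7, 8, 10}
Tree: B1–B2, B1–B3, B1–B4, B1–B5, B2–B6, B4–B7, B7–B8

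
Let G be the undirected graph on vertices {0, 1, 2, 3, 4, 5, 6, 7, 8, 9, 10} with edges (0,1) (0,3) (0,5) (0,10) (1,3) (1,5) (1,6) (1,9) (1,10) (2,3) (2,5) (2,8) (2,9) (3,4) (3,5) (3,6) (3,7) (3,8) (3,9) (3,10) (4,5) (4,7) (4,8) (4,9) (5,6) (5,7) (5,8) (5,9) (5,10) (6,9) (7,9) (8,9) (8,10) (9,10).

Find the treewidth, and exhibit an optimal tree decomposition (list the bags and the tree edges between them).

Treewidth 4.
One such decomposition:
Bags: B1 = {2, 3, 5, 8, 9}  B2 = {3, 5, 8, 9, 10}  B3 = {1, 3, 5, 9, 10}  B4 = {0, 1, 3, 5, 10}  B5 = {1, 3, 5, 6, 9}  B6 = {3, 4, 5, 8, 9}  B7 = {3, 4, 5, 7, 9}
Tree: B1–B2, B2–B3, B3–B4, B3–B5, B1–B6, B6–B7

Every bag has size at most 5, so the width is 5 − 1 = 4 and tw(G) ≤ 4. Conversely, {0, 1, 3, 5, 10} is a clique of size 5, and the vertices of any clique must share a bag in every tree decomposition; so some bag has ≥ 5 vertices and tw(G) ≥ 4. Hence tw(G) = 4 exactly.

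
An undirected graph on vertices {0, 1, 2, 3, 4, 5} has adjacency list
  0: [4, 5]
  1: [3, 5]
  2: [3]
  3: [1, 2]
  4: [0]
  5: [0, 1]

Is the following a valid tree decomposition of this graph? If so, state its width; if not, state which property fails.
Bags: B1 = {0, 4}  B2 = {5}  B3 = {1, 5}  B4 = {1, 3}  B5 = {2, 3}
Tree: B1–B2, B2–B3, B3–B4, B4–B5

A tree decomposition must satisfy three properties: every vertex lies in some bag; for every edge, both endpoints lie together in some bag; and for every vertex, the bags containing it form a connected subtree. Here edge (0,5) lies in no bag, so the decomposition is invalid.

No — edge (0,5) lies in no bag.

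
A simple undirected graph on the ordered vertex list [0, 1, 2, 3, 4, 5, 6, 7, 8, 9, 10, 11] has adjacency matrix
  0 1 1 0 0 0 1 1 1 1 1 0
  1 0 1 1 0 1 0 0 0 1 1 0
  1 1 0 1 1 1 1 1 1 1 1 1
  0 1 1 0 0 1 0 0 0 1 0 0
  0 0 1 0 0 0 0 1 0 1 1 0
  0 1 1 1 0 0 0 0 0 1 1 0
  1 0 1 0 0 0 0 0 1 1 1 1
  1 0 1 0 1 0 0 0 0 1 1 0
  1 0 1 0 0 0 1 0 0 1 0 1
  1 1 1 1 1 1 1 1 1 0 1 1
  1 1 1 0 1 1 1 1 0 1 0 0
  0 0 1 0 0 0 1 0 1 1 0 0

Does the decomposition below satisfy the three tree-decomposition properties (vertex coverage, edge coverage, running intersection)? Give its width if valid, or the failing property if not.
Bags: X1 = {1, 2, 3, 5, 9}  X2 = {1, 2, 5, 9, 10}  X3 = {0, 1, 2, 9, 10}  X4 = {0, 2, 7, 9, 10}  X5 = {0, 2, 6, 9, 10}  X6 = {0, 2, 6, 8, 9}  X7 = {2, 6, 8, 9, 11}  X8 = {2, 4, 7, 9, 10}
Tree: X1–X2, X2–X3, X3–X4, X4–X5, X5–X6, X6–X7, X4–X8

Yes; width 4.

Every vertex of G appears in some bag (union = {0, 1, 2, 3, 4, 5, 6, 7, 8, 9, 10, 11}); every edge is covered by a bag; and for each vertex v the set of bags containing v is connected in the bag tree. The decomposition is therefore valid. The largest bag has 5 vertices, so the width is 4.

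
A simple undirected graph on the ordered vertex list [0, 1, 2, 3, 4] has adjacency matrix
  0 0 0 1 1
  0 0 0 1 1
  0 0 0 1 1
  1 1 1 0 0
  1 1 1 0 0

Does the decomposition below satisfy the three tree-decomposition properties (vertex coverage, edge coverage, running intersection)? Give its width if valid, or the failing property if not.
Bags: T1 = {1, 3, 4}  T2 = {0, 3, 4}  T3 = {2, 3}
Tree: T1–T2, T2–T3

No — edge (4,2) lies in no bag.

A tree decomposition must satisfy three properties: every vertex lies in some bag; for every edge, both endpoints lie together in some bag; and for every vertex, the bags containing it form a connected subtree. Here edge (4,2) lies in no bag, so the decomposition is invalid.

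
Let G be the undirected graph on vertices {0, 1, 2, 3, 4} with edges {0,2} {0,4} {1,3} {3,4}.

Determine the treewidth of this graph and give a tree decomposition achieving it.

Treewidth 1.
Bags: B1 = {1, 3}  B2 = {3, 4}  B3 = {0, 4}  B4 = {0, 2}
Tree: B1–B2, B2–B3, B3–B4

Each bag holds 2 vertices, so the decomposition has width 1, which upper-bounds the treewidth. G has an edge, so its treewidth is at least 1. Hence tw(G) = 1 exactly.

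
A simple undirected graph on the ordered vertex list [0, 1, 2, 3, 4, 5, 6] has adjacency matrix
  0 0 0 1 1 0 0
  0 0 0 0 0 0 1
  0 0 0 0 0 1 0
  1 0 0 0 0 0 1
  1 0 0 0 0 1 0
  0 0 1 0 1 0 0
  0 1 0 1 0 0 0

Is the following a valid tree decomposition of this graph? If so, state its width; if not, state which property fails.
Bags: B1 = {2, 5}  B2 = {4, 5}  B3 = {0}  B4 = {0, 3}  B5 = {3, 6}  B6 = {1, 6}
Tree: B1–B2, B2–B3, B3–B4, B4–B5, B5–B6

No — edge (4,0) lies in no bag.

A tree decomposition must satisfy three properties: every vertex lies in some bag; for every edge, both endpoints lie together in some bag; and for every vertex, the bags containing it form a connected subtree. Here edge (4,0) lies in no bag, so the decomposition is invalid.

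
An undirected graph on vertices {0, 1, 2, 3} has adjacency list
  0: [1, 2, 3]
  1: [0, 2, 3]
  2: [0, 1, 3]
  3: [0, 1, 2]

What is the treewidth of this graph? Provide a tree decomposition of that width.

Treewidth 3.
Bags: B1 = {0, 1, 2, 3}
Tree: (single bag)

With just one bag of size 4, the width is 4 − 1 = 3, so tw(G) ≤ 3. On the other hand G contains the 4-clique {0, 1, 2, 3}. A clique must lie in a single bag of any decomposition, so no decomposition can have width below 3. Hence tw(G) = 3 exactly.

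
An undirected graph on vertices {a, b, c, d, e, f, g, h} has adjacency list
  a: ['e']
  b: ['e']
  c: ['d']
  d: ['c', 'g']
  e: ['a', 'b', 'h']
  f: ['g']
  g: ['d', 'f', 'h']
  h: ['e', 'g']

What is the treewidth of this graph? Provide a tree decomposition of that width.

Treewidth 1.
Bags: B1 = {a, e}  B2 = {e, h}  B3 = {b, e}  B4 = {g, h}  B5 = {f, g}  B6 = {d, g}  B7 = {c, d}
Tree: B1–B2, B1–B3, B2–B4, B4–B5, B5–B6, B6–B7

The largest bag has 2 vertices, giving width 1; this decomposition certifies tw(G) ≤ 1. G has an edge, so its treewidth is at least 1. Therefore the treewidth is 1.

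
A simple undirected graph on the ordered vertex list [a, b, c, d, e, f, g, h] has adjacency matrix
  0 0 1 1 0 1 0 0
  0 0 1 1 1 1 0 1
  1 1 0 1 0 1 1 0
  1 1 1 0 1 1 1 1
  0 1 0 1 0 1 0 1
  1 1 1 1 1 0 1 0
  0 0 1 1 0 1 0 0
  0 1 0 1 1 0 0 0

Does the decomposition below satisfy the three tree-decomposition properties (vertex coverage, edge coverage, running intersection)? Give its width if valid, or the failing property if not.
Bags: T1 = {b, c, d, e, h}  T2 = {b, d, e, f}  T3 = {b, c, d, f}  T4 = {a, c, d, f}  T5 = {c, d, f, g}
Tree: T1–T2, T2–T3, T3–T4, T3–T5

No — bags containing vertex c are not connected in the tree.

A tree decomposition must satisfy three properties: every vertex lies in some bag; for every edge, both endpoints lie together in some bag; and for every vertex, the bags containing it form a connected subtree. Here bags containing vertex c are not connected in the tree, so the decomposition is invalid.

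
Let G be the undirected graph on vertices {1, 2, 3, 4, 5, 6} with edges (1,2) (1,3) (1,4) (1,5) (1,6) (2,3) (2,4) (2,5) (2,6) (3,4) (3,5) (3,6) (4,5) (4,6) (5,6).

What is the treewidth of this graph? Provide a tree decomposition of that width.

With just one bag of size 6, the width is 6 − 1 = 5, so tw(G) ≤ 5. On the other hand G contains the 6-clique {1, 2, 3, 4, 5, 6}. A clique must lie in a single bag of any decomposition, so no decomposition can have width below 5. The upper and lower bounds meet at 5, so that is the treewidth.

Treewidth 5.
One such decomposition:
Bags: B1 = {1, 2, 3, 4, 5, 6}
Tree: (single bag)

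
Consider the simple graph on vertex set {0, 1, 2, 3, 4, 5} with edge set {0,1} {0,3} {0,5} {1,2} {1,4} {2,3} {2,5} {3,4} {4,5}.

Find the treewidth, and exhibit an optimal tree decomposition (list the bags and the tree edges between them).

Every bag has size at most 4, so the width is 4 − 1 = 3 and tw(G) ≤ 3. For the lower bound: the 4 vertex sets {0,1}, {2,3}, {5}, {4} are disjoint, each induces a connected subgraph, and every pair is joined by at least one edge of G. Contracting each set to a single vertex therefore yields K_{4} as a minor, and since treewidth is minor-monotone, tw(G) ≥ tw(K_{4}) = 3. Combining the bounds, tw(G) = 3.

Treewidth 3.
One optimal decomposition is:
Bags: B1 = {0, 1, 3, 5}  B2 = {1, 2, 3, 5}  B3 = {1, 3, 4, 5}
Tree: B1–B2, B2–B3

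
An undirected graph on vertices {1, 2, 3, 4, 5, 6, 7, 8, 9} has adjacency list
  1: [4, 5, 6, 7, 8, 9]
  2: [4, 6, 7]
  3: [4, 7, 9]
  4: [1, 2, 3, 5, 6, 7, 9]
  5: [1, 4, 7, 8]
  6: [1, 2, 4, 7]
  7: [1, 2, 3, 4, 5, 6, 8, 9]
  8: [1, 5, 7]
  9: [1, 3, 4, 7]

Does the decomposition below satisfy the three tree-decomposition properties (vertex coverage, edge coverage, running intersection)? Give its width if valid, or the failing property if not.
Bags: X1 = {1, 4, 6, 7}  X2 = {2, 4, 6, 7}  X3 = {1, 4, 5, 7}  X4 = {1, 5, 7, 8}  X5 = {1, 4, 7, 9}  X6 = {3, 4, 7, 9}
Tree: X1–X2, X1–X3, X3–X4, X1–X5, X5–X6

Yes; width 3.

Every vertex of G appears in some bag (union = {1, 2, 3, 4, 5, 6, 7, 8, 9}); every edge is covered by a bag; and for each vertex v the set of bags containing v is connected in the bag tree. The decomposition is therefore valid. The largest bag has 4 vertices, so the width is 3.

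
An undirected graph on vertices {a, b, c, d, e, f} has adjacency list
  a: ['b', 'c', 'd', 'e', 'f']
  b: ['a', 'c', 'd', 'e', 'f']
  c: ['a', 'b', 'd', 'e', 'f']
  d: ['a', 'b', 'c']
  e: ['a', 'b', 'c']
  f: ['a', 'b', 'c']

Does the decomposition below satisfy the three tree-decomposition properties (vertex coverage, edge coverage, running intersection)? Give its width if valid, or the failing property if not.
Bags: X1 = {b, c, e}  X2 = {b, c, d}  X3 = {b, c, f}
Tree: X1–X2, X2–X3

A tree decomposition must satisfy three properties: every vertex lies in some bag; for every edge, both endpoints lie together in some bag; and for every vertex, the bags containing it form a connected subtree. Here vertex a appears in no bag, so the decomposition is invalid.

No — vertex a appears in no bag.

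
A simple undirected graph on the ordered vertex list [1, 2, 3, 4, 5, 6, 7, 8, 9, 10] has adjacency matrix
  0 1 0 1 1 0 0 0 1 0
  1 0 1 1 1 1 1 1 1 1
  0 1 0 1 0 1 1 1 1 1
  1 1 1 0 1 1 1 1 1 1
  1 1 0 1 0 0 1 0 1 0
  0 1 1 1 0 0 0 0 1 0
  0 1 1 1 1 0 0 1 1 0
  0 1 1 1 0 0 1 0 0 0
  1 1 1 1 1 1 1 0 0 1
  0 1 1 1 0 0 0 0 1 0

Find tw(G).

4

A width-4 tree decomposition is:
Bags: B1 = {2, 4, 5, 7, 9}  B2 = {2, 3, 4, 7, 9}  B3 = {2, 3, 4, 7, 8}  B4 = {2, 3, 4, 9, 10}  B5 = {2, 3, 4, 6, 9}  B6 = {1, 2, 4, 5, 9}
Tree: B1–B2, B2–B3, B2–B4, B4–B5, B1–B6
The largest bag has 5 vertices, giving width 4; this decomposition certifies tw(G) ≤ 4. Conversely, {2, 3, 4, 7, 8} is a clique of size 5, and the vertices of any clique must share a bag in every tree decomposition; so some bag has ≥ 5 vertices and tw(G) ≥ 4. Therefore the treewidth is 4.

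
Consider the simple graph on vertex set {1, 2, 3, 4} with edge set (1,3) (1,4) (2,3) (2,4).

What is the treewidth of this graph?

A width-2 tree decomposition is:
Bags: B1 = {2, 3, 4}  B2 = {1, 3, 4}
Tree: B1–B2
The largest bag has 3 vertices, giving width 2; this decomposition certifies tw(G) ≤ 2. For the lower bound, G contains the cycle 3–2–4–1–3, so G is not a forest; only forests have treewidth ≤ 1, hence tw(G) ≥ 2. Combining the bounds, tw(G) = 2.

2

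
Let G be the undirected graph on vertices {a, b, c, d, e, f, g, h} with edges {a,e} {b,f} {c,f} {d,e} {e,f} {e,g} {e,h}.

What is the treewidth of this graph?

A width-1 tree decomposition is:
Bags: B1 = {e, f}  B2 = {d, e}  B3 = {a, e}  B4 = {c, f}  B5 = {e, h}  B6 = {b, f}  B7 = {e, g}
Tree: B1–B2, B2–B3, B1–B4, B3–B5, B4–B6, B3–B7
Each bag holds 2 vertices, so the decomposition has width 1, which upper-bounds the treewidth. Since G has at least one edge (e.g. f–e), it is not an edgeless graph, so tw(G) ≥ 1. Hence tw(G) = 1 exactly.

1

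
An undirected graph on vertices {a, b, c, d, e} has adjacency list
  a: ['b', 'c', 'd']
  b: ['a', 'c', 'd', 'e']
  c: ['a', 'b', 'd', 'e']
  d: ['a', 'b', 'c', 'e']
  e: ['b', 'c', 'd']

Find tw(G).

A width-3 tree decomposition is:
Bags: B1 = {a, b, c, d}  B2 = {b, c, d, e}
Tree: B1–B2
The largest bag has 4 vertices, giving width 3; this decomposition certifies tw(G) ≤ 3. For the lower bound, the 4 vertices {b, c, d, e} are pairwise adjacent, and any tree decomposition puts a clique entirely inside one bag — forcing width ≥ 3. Hence tw(G) = 3 exactly.

3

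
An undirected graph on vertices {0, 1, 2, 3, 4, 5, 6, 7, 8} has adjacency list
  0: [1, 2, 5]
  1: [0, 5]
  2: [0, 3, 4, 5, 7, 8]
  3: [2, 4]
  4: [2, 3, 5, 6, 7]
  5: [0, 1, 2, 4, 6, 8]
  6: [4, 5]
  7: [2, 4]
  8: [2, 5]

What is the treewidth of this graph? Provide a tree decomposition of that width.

Treewidth 2.
One such decomposition:
Bags: B1 = {4, 5, 6}  B2 = {2, 4, 5}  B3 = {0, 2, 5}  B4 = {2, 5, 8}  B5 = {2, 3, 4}  B6 = {2, 4, 7}  B7 = {0, 1, 5}
Tree: B1–B2, B2–B3, B3–B4, B2–B5, B5–B6, B3–B7

Every bag has size at most 3, so the width is 3 − 1 = 2 and tw(G) ≤ 2. On the other hand G contains the 3-clique {0, 1, 5}. A clique must lie in a single bag of any decomposition, so no decomposition can have width below 2. Combining the bounds, tw(G) = 2.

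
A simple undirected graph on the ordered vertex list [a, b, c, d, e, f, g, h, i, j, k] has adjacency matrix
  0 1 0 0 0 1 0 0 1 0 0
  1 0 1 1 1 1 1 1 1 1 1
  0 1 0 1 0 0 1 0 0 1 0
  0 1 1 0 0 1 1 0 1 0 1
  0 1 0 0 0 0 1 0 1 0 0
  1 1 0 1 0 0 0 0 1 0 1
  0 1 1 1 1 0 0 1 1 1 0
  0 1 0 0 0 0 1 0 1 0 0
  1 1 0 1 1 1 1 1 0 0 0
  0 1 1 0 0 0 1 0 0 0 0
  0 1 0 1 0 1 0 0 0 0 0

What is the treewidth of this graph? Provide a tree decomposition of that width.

Treewidth 3.
One such decomposition:
Bags: B1 = {b, d, f, i}  B2 = {a, b, f, i}  B3 = {b, d, g, i}  B4 = {b, d, f, k}  B5 = {b, e, g, i}  B6 = {b, c, d, g}  B7 = {b, g, h, i}  B8 = {b, c, g, j}
Tree: B1–B2, B1–B3, B1–B4, B3–B5, B3–B6, B5–B7, B6–B8

Every bag has size at most 4, so the width is 4 − 1 = 3 and tw(G) ≤ 3. On the other hand G contains the 4-clique {b, c, g, j}. A clique must lie in a single bag of any decomposition, so no decomposition can have width below 3. Hence tw(G) = 3 exactly.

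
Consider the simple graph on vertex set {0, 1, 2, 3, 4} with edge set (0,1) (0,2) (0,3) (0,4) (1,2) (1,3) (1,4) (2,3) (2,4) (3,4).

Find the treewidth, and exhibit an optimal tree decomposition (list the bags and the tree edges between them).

A single bag containing all 5 vertices is trivially a valid decomposition of width 4. Conversely, {0, 1, 2, 3, 4} is a clique of size 5, and the vertices of any clique must share a bag in every tree decomposition; so some bag has ≥ 5 vertices and tw(G) ≥ 4. Hence tw(G) = 4 exactly.

Treewidth 4.
One optimal decomposition is:
Bags: B1 = {0, 1, 2, 3, 4}
Tree: (single bag)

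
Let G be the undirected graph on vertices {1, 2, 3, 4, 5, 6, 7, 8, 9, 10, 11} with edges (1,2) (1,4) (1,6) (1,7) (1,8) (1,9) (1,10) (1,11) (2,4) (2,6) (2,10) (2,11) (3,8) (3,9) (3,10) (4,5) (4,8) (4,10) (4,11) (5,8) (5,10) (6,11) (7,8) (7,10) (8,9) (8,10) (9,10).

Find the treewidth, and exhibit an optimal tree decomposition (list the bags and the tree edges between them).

Treewidth 3.
One such decomposition:
Bags: B1 = {4, 5, 8, 10}  B2 = {1, 4, 8, 10}  B3 = {1, 2, 4, 10}  B4 = {1, 2, 4, 11}  B5 = {1, 2, 6, 11}  B6 = {1, 8, 9, 10}  B7 = {1, 7, 8, 10}  B8 = {3, 8, 9, 10}
Tree: B1–B2, B2–B3, B3–B4, B4–B5, B2–B6, B6–B7, B6–B8

Each bag holds 4 vertices, so the decomposition has width 3, which upper-bounds the treewidth. For the lower bound, the 4 vertices {1, 8, 9, 10} are pairwise adjacent, and any tree decomposition puts a clique entirely inside one bag — forcing width ≥ 3. Combining the bounds, tw(G) = 3.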